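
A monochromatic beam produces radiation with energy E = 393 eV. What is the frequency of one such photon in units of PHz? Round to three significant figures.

95.0 PHz

First convert: E = 393 eV = 6.2966·10^-17 J.
Apply f = E/h: f = 9.503·10^16 Hz.
Converting to PHz: f = 95.03 PHz ≈ 95.0 PHz.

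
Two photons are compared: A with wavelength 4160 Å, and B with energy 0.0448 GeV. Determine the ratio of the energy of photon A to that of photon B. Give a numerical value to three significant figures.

E_A = 4.775 × 10^-19 J (from wavelength = 4160 Å, via E = hc/λ).
E_B = 7.178 × 10^-12 J (from energy = 0.0448 GeV, via E given directly).
Ratio = 4.775 × 10^-19 / 7.178 × 10^-12 = 6.65 × 10^-8.

6.65 × 10^-8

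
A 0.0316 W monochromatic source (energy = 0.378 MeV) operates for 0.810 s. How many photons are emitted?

4.23e11 photons

Total energy: E_total = P·t = 0.0316 × 0.810 = 0.02560 J.
Per-photon energy: E = 6.056e-14 J.
N = E_total / E_photon = 4.23e11.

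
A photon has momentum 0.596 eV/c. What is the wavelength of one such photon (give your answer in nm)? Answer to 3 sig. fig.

Use h = 6.62607015e-34 J·s, c = 2.99792458e8 m/s, 1 eV = 1.602176634e-19 J.
First convert: p = 0.596 eV/c = 3.1852e-28 kg·m/s.
The photon relation is λ = h/p, giving λ = 2.080e-6 m.
Converting to nm: λ = 2080 nm ≈ 2080 nm.

2080 nm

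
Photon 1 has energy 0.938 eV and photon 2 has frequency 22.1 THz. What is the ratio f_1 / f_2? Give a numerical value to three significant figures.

f_1 = 2.268 × 10^14 Hz (from energy = 0.938 eV, via f = E/h).
f_2 = 2.210 × 10^13 Hz (from frequency = 22.1 THz, via f given directly).
Ratio = 2.268 × 10^14 / 2.210 × 10^13 = 10.3.

10.3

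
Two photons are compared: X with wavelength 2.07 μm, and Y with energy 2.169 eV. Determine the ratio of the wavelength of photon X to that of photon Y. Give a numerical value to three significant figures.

λ_X = 2.070 × 10^-6 m (from wavelength = 2.07 μm, via λ given directly).
λ_Y = 5.716 × 10^-7 m (from energy = 2.169 eV, via λ = hc/E).
Ratio = 2.070 × 10^-6 / 5.716 × 10^-7 = 3.62.

3.62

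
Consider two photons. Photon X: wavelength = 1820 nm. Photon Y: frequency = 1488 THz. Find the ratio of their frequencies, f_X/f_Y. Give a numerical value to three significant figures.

f_X = 1.647·10^14 Hz (from wavelength = 1820 nm, via f = c/λ).
f_Y = 1.488·10^15 Hz (from frequency = 1488 THz, via f given directly).
Ratio = 1.647·10^14 / 1.488·10^15 = 0.111.

0.111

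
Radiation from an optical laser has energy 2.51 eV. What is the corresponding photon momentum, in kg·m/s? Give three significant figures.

1.34e-27 kg·m/s

Use c = 2.99792458e8 m/s, 1 eV = 1.602176634e-19 J.
Convert to SI: E = 2.51 eV = 4.0215e-19 J.
The photon relation is p = E/c, giving p = 1.341e-27 kg·m/s.
So p ≈ 1.34e-27 kg·m/s.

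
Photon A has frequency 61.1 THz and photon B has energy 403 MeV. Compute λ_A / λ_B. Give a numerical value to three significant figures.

1.59 × 10^9

λ_A = 4.907 × 10^-6 m (from frequency = 61.1 THz, via λ = c/f).
λ_B = 3.077 × 10^-15 m (from energy = 403 MeV, via λ = hc/E).
Ratio = 4.907 × 10^-6 / 3.077 × 10^-15 = 1.59 × 10^9.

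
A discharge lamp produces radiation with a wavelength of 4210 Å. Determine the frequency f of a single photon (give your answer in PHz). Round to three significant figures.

In SI units: λ = 4210 Å = 4.21·10^-7 m.
For a photon f = c/λ, so f = 7.121·10^14 Hz.
Converting to PHz: f = 0.7121 PHz ≈ 0.712 PHz.

0.712 PHz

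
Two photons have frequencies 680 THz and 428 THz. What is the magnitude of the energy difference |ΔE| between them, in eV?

Using E = hf: E₁ = 4.506·10^-19 J, E₂ = 2.836·10^-19 J.
|ΔE| = |4.506·10^-19 − 2.836·10^-19| = 1.67·10^-19 J = 1.04 eV.

1.04 eV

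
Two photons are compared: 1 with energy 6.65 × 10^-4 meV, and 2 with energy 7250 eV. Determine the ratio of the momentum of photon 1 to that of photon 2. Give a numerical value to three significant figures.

9.17 × 10^-11

p_1 = 3.554 × 10^-34 kg·m/s (from energy = 6.65 × 10^-4 meV, via p = E/c).
p_2 = 3.875 × 10^-24 kg·m/s (from energy = 7250 eV, via p = E/c).
Ratio = 3.554 × 10^-34 / 3.875 × 10^-24 = 9.17 × 10^-11.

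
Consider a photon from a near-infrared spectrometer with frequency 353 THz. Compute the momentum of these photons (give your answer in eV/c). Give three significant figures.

1.46 eV/c

Convert to SI: f = 353 THz = 3.53·10^14 Hz.
For a photon p = hf/c, so p = 7.802·10^-28 kg·m/s.
Converting to eV/c: p = 1.460 eV/c ≈ 1.46 eV/c.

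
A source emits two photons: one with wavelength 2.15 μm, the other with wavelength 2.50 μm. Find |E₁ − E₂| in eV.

Using E = hc/λ: E₁ = 9.239 × 10^-20 J, E₂ = 7.946 × 10^-20 J.
|ΔE| = |9.239 × 10^-20 − 7.946 × 10^-20| = 1.29 × 10^-20 J = 0.0807 eV.

0.0807 eV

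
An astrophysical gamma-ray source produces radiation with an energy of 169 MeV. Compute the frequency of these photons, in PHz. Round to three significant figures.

4.09·10^7 PHz

Use h = 6.62607015·10^-34 J·s, 1 eV = 1.602176634·10^-19 J.
Convert to SI: E = 169 MeV = 2.7077·10^-11 J.
Since f = E/h for a photon, f = 4.086·10^22 Hz.
Converting to PHz: f = 4.086·10^7 PHz ≈ 4.09·10^7 PHz.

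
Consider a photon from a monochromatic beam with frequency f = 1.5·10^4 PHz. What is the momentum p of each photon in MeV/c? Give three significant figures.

Convert to SI: f = 1.5·10^4 PHz = 1.5·10^19 Hz.
For a photon p = hf/c, so p = 3.315·10^-23 kg·m/s.
Converting to MeV/c: p = 0.06204 MeV/c ≈ 0.0620 MeV/c.

0.0620 MeV/c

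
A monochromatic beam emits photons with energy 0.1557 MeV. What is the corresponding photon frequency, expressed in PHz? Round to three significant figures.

Use h = 6.62607015e-34 J·s, 1 eV = 1.602176634e-19 J.
In SI units: E = 0.1557 MeV = 2.4946e-14 J.
Since f = E/h for a photon, f = 3.765e19 Hz.
Converting to PHz: f = 37650 PHz ≈ 3.76e4 PHz.

3.76e4 PHz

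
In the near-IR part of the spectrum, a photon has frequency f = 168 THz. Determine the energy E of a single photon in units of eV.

(h = 6.62607015 × 10^-34 J·s, 1 eV = 1.602176634 × 10^-19 J.)
First convert: f = 168 THz = 1.68 × 10^14 Hz.
The photon relation is E = hf, giving E = 1.113 × 10^-19 J.
Converting to eV: E = 0.6948 eV ≈ 0.695 eV.

0.695 eV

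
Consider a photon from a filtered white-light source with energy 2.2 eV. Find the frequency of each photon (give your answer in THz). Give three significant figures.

532 THz

Use h = 6.62607015 × 10^-34 J·s, 1 eV = 1.602176634 × 10^-19 J.
First convert: E = 2.2 eV = 3.5248 × 10^-19 J.
Since f = E/h for a photon, f = 5.320 × 10^14 Hz.
Converting to THz: f = 532.0 THz ≈ 532 THz.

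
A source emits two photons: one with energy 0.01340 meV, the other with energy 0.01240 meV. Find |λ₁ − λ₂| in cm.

0.746 cm

Using λ = hc/E: λ₁ = 0.092526 m, λ₂ = 0.099987 m.
|Δλ| = |0.092526 − 0.099987| = 0.00746 m = 0.746 cm.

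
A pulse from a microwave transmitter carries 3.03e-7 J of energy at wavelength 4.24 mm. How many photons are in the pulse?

6.47e15 photons

Per-photon energy: E = 4.685e-23 J (from wavelength = 4.24 mm).
N = E_total / E_photon = 3.03e-7 J / 4.685e-23 J = 6.47e15.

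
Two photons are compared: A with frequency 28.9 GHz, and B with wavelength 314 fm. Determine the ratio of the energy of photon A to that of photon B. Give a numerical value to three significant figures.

E_A = 1.915e-23 J (from frequency = 28.9 GHz, via E = hf).
E_B = 6.326e-13 J (from wavelength = 314 fm, via E = hc/λ).
Ratio = 1.915e-23 / 6.326e-13 = 3.03e-11.

3.03e-11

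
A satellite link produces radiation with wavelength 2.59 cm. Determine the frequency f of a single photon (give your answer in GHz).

(c = 2.99792458 × 10^8 m/s.)
In SI units: λ = 2.59 cm = 0.0259 m.
Since f = c/λ for a photon, f = 1.157 × 10^10 Hz.
Converting to GHz: f = 11.57 GHz ≈ 11.6 GHz.

11.6 GHz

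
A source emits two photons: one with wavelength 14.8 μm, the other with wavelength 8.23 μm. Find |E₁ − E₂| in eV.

0.0669 eV

Using E = hc/λ: E₁ = 1.342 × 10^-20 J, E₂ = 2.414 × 10^-20 J.
|ΔE| = |1.342 × 10^-20 − 2.414 × 10^-20| = 1.07 × 10^-20 J = 0.0669 eV.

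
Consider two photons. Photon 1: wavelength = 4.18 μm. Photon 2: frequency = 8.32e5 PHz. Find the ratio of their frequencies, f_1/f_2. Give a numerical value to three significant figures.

8.62e-8

f_1 = 7.172e13 Hz (from wavelength = 4.18 μm, via f = c/λ).
f_2 = 8.320e20 Hz (from frequency = 8.32e5 PHz, via f given directly).
Ratio = 7.172e13 / 8.320e20 = 8.62e-8.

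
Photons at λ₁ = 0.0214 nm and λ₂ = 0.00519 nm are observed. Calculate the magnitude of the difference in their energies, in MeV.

0.181 MeV

Using E = hc/λ: E₁ = 9.282 × 10^-15 J, E₂ = 3.827 × 10^-14 J.
|ΔE| = |9.282 × 10^-15 − 3.827 × 10^-14| = 2.90 × 10^-14 J = 0.181 MeV.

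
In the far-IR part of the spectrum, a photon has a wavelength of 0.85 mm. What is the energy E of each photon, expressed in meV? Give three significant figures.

Take h = 6.62607015e-34 J·s, c = 2.99792458e8 m/s, 1 eV = 1.602176634e-19 J.
First convert: λ = 0.85 mm = 8.5e-4 m.
For a photon E = hc/λ, so E = 2.337e-22 J.
Converting to meV: E = 1.459 meV ≈ 1.46 meV.

1.46 meV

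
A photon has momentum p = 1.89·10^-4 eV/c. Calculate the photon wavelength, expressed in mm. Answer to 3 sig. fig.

First convert: p = 1.89·10^-4 eV/c = 1.0101·10^-31 kg·m/s.
The photon relation is λ = h/p, giving λ = 0.006560 m.
Converting to mm: λ = 6.560 mm ≈ 6.56 mm.

6.56 mm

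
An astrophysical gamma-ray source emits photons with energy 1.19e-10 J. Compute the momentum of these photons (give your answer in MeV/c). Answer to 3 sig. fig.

(c = 2.99792458e8 m/s, 1 eV = 1.602176634e-19 J.)
Since p = E/c for a photon, p = 3.969e-19 kg·m/s.
Converting to MeV/c: p = 742.7 MeV/c ≈ 743 MeV/c.

743 MeV/c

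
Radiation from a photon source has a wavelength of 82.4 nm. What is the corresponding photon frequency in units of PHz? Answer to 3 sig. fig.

In SI units: λ = 82.4 nm = 8.24 × 10^-8 m.
Since f = c/λ for a photon, f = 3.638 × 10^15 Hz.
Converting to PHz: f = 3.638 PHz ≈ 3.64 PHz.

3.64 PHz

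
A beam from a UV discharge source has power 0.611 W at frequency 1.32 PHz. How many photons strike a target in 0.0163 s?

1.14e16 photons

Total energy: E_total = P·t = 0.611 × 0.0163 = 0.009959 J.
Per-photon energy: E = 8.746e-19 J.
N = E_total / E_photon = 1.14e16.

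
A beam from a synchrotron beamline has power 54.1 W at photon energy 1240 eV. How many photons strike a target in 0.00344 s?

9.37e14 photons

Total energy: E_total = P·t = 54.1 × 0.00344 = 0.1861 J.
Per-photon energy: E = 1.987e-16 J.
N = E_total / E_photon = 9.37e14.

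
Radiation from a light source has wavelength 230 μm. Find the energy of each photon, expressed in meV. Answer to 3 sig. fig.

5.39 meV

Convert to SI: λ = 230 μm = 2.3 × 10^-4 m.
Apply E = hc/λ: E = 8.637 × 10^-22 J.
Converting to meV: E = 5.391 meV ≈ 5.39 meV.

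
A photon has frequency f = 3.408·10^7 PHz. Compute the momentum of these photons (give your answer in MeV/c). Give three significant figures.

141 MeV/c

In SI units: f = 3.408·10^7 PHz = 3.408·10^22 Hz.
For a photon p = hf/c, so p = 7.532·10^-20 kg·m/s.
Converting to MeV/c: p = 140.9 MeV/c ≈ 141 MeV/c.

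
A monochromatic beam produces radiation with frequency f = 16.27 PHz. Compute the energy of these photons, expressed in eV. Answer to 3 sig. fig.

67.3 eV

Convert to SI: f = 16.27 PHz = 1.627 × 10^16 Hz.
The photon relation is E = hf, giving E = 1.078 × 10^-17 J.
Converting to eV: E = 67.29 eV ≈ 67.3 eV.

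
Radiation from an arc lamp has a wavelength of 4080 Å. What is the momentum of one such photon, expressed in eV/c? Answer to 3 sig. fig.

3.04 eV/c

(h = 6.62607015 × 10^-34 J·s, c = 2.99792458 × 10^8 m/s, 1 eV = 1.602176634 × 10^-19 J.)
In SI units: λ = 4080 Å = 4.08 × 10^-7 m.
Since p = h/λ for a photon, p = 1.624 × 10^-27 kg·m/s.
Converting to eV/c: p = 3.039 eV/c ≈ 3.04 eV/c.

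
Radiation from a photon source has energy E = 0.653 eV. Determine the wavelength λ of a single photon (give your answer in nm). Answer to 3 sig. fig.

1900 nm

Use h = 6.62607015 × 10^-34 J·s, c = 2.99792458 × 10^8 m/s, 1 eV = 1.602176634 × 10^-19 J.
First convert: E = 0.653 eV = 1.0462 × 10^-19 J.
For a photon λ = hc/E, so λ = 1.899 × 10^-6 m.
Converting to nm: λ = 1899 nm ≈ 1900 nm.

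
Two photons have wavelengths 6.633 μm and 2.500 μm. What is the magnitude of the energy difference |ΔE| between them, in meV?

309 meV

Using E = hc/λ: E₁ = 2.9948e-20 J, E₂ = 7.9458e-20 J.
|ΔE| = |2.9948e-20 − 7.9458e-20| = 4.95e-20 J = 309 meV.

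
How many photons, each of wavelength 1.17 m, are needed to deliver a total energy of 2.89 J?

1.70e25 photons

Per-photon energy: E = 1.698e-25 J (from wavelength = 1.17 m).
N = E_total / E_photon = 2.89 J / 1.698e-25 J = 1.70e25.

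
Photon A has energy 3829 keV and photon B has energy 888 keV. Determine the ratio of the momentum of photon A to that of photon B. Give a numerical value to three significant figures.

4.31

p_A = 2.046 × 10^-21 kg·m/s (from energy = 3829 keV, via p = E/c).
p_B = 4.746 × 10^-22 kg·m/s (from energy = 888 keV, via p = E/c).
Ratio = 2.046 × 10^-21 / 4.746 × 10^-22 = 4.31.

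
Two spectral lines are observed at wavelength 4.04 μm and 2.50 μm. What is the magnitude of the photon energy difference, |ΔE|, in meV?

189 meV

Using E = hc/λ: E₁ = 4.917 × 10^-20 J, E₂ = 7.946 × 10^-20 J.
|ΔE| = |4.917 × 10^-20 − 7.946 × 10^-20| = 3.03 × 10^-20 J = 189 meV.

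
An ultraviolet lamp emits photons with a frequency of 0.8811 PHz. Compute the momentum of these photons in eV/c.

Take h = 6.62607015 × 10^-34 J·s, c = 2.99792458 × 10^8 m/s, 1 eV = 1.602176634 × 10^-19 J.
First convert: f = 0.8811 PHz = 8.811 × 10^14 Hz.
The photon relation is p = hf/c, giving p = 1.947 × 10^-27 kg·m/s.
Converting to eV/c: p = 3.644 eV/c ≈ 3.64 eV/c.

3.64 eV/c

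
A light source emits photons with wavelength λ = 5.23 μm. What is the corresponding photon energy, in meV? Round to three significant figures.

237 meV

(h = 6.62607015·10^-34 J·s, c = 2.99792458·10^8 m/s, 1 eV = 1.602176634·10^-19 J.)
In SI units: λ = 5.23 μm = 5.23·10^-6 m.
Apply E = hc/λ: E = 3.798·10^-20 J.
Converting to meV: E = 237.1 meV ≈ 237 meV.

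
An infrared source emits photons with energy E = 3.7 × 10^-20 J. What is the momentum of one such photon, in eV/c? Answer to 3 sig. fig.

0.231 eV/c

(c = 2.99792458 × 10^8 m/s, 1 eV = 1.602176634 × 10^-19 J.)
Apply p = E/c: p = 1.234 × 10^-28 kg·m/s.
Converting to eV/c: p = 0.2309 eV/c ≈ 0.231 eV/c.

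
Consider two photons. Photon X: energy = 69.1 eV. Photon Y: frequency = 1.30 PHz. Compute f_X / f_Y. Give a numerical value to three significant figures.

12.9

f_X = 1.671 × 10^16 Hz (from energy = 69.1 eV, via f = E/h).
f_Y = 1.300 × 10^15 Hz (from frequency = 1.30 PHz, via f given directly).
Ratio = 1.671 × 10^16 / 1.300 × 10^15 = 12.9.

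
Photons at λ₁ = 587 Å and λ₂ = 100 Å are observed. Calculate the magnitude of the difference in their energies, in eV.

Using E = hc/λ: E₁ = 3.384 × 10^-18 J, E₂ = 1.986 × 10^-17 J.
|ΔE| = |3.384 × 10^-18 − 1.986 × 10^-17| = 1.65 × 10^-17 J = 103 eV.

103 eV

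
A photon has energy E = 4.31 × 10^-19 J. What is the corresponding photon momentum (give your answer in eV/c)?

The photon relation is p = E/c, giving p = 1.438 × 10^-27 kg·m/s.
Converting to eV/c: p = 2.690 eV/c ≈ 2.69 eV/c.

2.69 eV/c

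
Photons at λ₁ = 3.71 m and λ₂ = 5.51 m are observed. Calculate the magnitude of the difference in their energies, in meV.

1.09e-4 meV

Using E = hc/λ: E₁ = 5.354e-26 J, E₂ = 3.605e-26 J.
|ΔE| = |5.354e-26 − 3.605e-26| = 1.75e-26 J = 1.09e-4 meV.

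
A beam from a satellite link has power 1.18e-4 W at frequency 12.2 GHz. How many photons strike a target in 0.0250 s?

3.65e17 photons

Total energy: E_total = P·t = 1.18e-4 × 0.0250 = 2.950e-6 J.
Per-photon energy: E = 8.084e-24 J.
N = E_total / E_photon = 3.65e17.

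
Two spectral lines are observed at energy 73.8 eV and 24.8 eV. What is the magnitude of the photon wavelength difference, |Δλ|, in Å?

332 Å

Using λ = hc/E: λ₁ = 1.680e-8 m, λ₂ = 4.999e-8 m.
|Δλ| = |1.680e-8 − 4.999e-8| = 3.32e-8 m = 332 Å.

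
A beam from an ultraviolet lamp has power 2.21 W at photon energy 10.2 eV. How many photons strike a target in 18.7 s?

Total energy: E_total = P·t = 2.21 × 18.7 = 41.33 J.
Per-photon energy: E = 1.634 × 10^-18 J.
N = E_total / E_photon = 2.53 × 10^19.

2.53 × 10^19 photons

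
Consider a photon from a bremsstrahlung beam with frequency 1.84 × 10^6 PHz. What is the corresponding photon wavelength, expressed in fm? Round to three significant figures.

Convert to SI: f = 1.84 × 10^6 PHz = 1.84 × 10^21 Hz.
For a photon λ = c/f, so λ = 1.629 × 10^-13 m.
Converting to fm: λ = 162.9 fm ≈ 163 fm.

163 fm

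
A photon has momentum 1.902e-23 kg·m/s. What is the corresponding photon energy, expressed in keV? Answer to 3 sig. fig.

35.6 keV

(c = 2.99792458e8 m/s, 1 eV = 1.602176634e-19 J.)
Since E = pc for a photon, E = 5.702e-15 J.
Converting to keV: E = 35.59 keV ≈ 35.6 keV.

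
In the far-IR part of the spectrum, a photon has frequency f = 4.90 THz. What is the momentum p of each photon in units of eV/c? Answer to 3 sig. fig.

0.0203 eV/c

Use h = 6.62607015e-34 J·s, c = 2.99792458e8 m/s, 1 eV = 1.602176634e-19 J.
First convert: f = 4.90 THz = 4.90e12 Hz.
Apply p = hf/c: p = 1.083e-29 kg·m/s.
Converting to eV/c: p = 0.02026 eV/c ≈ 0.0203 eV/c.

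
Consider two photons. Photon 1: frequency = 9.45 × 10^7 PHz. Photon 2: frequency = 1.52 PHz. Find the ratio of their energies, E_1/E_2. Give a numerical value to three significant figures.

E_1 = 6.262 × 10^-11 J (from frequency = 9.45 × 10^7 PHz, via E = hf).
E_2 = 1.007 × 10^-18 J (from frequency = 1.52 PHz, via E = hf).
Ratio = 6.262 × 10^-11 / 1.007 × 10^-18 = 6.22 × 10^7.

6.22 × 10^7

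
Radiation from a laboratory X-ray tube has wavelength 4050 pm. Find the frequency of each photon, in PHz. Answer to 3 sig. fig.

(c = 2.99792458 × 10^8 m/s.)
First convert: λ = 4050 pm = 4.05 × 10^-9 m.
Apply f = c/λ: f = 7.402 × 10^16 Hz.
Converting to PHz: f = 74.02 PHz ≈ 74.0 PHz.

74.0 PHz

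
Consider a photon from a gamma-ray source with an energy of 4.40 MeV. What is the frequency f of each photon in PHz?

1.06e6 PHz

Use h = 6.62607015e-34 J·s, 1 eV = 1.602176634e-19 J.
First convert: E = 4.40 MeV = 7.0496e-13 J.
For a photon f = E/h, so f = 1.064e21 Hz.
Converting to PHz: f = 1.064e6 PHz ≈ 1.06e6 PHz.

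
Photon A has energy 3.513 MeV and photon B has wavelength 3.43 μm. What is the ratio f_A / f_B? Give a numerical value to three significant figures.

9.72e6

f_A = 8.494e20 Hz (from energy = 3.513 MeV, via f = E/h).
f_B = 8.740e13 Hz (from wavelength = 3.43 μm, via f = c/λ).
Ratio = 8.494e20 / 8.740e13 = 9.72e6.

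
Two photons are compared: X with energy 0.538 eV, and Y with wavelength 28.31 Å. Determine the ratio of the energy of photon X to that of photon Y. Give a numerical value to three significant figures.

1.23 × 10^-3

E_X = 8.620 × 10^-20 J (from energy = 0.538 eV, via E given directly).
E_Y = 7.017 × 10^-17 J (from wavelength = 28.31 Å, via E = hc/λ).
Ratio = 8.620 × 10^-20 / 7.017 × 10^-17 = 1.23 × 10^-3.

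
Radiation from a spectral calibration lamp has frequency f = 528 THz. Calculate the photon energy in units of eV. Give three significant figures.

2.18 eV

(h = 6.62607015e-34 J·s, 1 eV = 1.602176634e-19 J.)
First convert: f = 528 THz = 5.28e14 Hz.
The photon relation is E = hf, giving E = 3.499e-19 J.
Converting to eV: E = 2.184 eV ≈ 2.18 eV.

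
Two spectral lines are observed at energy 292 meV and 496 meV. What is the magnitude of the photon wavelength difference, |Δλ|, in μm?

1.75 μm

Using λ = hc/E: λ₁ = 4.246 × 10^-6 m, λ₂ = 2.500 × 10^-6 m.
|Δλ| = |4.246 × 10^-6 − 2.500 × 10^-6| = 1.75 × 10^-6 m = 1.75 μm.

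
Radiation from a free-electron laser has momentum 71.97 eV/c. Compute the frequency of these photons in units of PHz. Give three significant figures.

Convert to SI: p = 71.97 eV/c = 3.8463·10^-26 kg·m/s.
The photon relation is f = pc/h, giving f = 1.740·10^16 Hz.
Converting to PHz: f = 17.40 PHz ≈ 17.4 PHz.

17.4 PHz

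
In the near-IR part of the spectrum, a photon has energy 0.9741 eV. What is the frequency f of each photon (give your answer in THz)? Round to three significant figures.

236 THz

First convert: E = 0.9741 eV = 1.5607e-19 J.
The photon relation is f = E/h, giving f = 2.355e14 Hz.
Converting to THz: f = 235.5 THz ≈ 236 THz.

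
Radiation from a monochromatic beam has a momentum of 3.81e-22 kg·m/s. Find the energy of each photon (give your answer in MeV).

0.713 MeV

Take c = 2.99792458e8 m/s, 1 eV = 1.602176634e-19 J.
The photon relation is E = pc, giving E = 1.142e-13 J.
Converting to MeV: E = 0.7129 MeV ≈ 0.713 MeV.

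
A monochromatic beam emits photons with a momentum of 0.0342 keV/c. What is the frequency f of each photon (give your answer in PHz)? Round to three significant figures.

(h = 6.62607015 × 10^-34 J·s, c = 2.99792458 × 10^8 m/s, 1 eV = 1.602176634 × 10^-19 J.)
Convert to SI: p = 0.0342 keV/c = 1.8277 × 10^-26 kg·m/s.
For a photon f = pc/h, so f = 8.270 × 10^15 Hz.
Converting to PHz: f = 8.270 PHz ≈ 8.27 PHz.

8.27 PHz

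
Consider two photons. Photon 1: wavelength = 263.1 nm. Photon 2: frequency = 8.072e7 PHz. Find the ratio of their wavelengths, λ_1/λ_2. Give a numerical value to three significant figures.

λ_1 = 2.631e-7 m (from wavelength = 263.1 nm, via λ given directly).
λ_2 = 3.714e-15 m (from frequency = 8.072e7 PHz, via λ = c/f).
Ratio = 2.631e-7 / 3.714e-15 = 7.08e7.

7.08e7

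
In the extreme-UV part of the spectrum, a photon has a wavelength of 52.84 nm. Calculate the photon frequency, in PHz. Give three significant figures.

Convert to SI: λ = 52.84 nm = 5.284e-8 m.
For a photon f = c/λ, so f = 5.674e15 Hz.
Converting to PHz: f = 5.674 PHz ≈ 5.67 PHz.

5.67 PHz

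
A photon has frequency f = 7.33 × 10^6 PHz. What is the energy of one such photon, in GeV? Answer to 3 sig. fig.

Use h = 6.62607015 × 10^-34 J·s, 1 eV = 1.602176634 × 10^-19 J.
In SI units: f = 7.33 × 10^6 PHz = 7.33 × 10^21 Hz.
The photon relation is E = hf, giving E = 4.857 × 10^-12 J.
Converting to GeV: E = 0.03031 GeV ≈ 0.0303 GeV.

0.0303 GeV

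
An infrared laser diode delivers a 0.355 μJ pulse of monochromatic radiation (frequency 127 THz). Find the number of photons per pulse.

4.22·10^12 photons

Per-photon energy: E = 8.415·10^-20 J (from frequency = 127 THz).
N = E_total / E_photon = 3.55·10^-7 J / 8.415·10^-20 J = 4.22·10^12.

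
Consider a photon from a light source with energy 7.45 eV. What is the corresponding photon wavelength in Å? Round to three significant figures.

1660 Å

Take h = 6.62607015e-34 J·s, c = 2.99792458e8 m/s, 1 eV = 1.602176634e-19 J.
In SI units: E = 7.45 eV = 1.1936e-18 J.
Since λ = hc/E for a photon, λ = 1.664e-7 m.
Converting to Å: λ = 1664 Å ≈ 1660 Å.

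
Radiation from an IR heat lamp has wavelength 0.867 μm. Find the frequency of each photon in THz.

(c = 2.99792458e8 m/s.)
In SI units: λ = 0.867 μm = 8.67e-7 m.
Apply f = c/λ: f = 3.458e14 Hz.
Converting to THz: f = 345.8 THz ≈ 346 THz.

346 THz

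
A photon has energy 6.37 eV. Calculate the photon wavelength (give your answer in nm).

Take h = 6.62607015 × 10^-34 J·s, c = 2.99792458 × 10^8 m/s, 1 eV = 1.602176634 × 10^-19 J.
Convert to SI: E = 6.37 eV = 1.0206 × 10^-18 J.
The photon relation is λ = hc/E, giving λ = 1.946 × 10^-7 m.
Converting to nm: λ = 194.6 nm ≈ 195 nm.

195 nm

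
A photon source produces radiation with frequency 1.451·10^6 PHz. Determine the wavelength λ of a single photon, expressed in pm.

0.207 pm

(c = 2.99792458·10^8 m/s.)
Convert to SI: f = 1.451·10^6 PHz = 1.451·10^21 Hz.
Since λ = c/f for a photon, λ = 2.066·10^-13 m.
Converting to pm: λ = 0.2066 pm ≈ 0.207 pm.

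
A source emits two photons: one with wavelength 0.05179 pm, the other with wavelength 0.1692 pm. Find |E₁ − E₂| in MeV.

16.6 MeV

Using E = hc/λ: E₁ = 3.8356e-12 J, E₂ = 1.1740e-12 J.
|ΔE| = |3.8356e-12 − 1.1740e-12| = 2.66e-12 J = 16.6 MeV.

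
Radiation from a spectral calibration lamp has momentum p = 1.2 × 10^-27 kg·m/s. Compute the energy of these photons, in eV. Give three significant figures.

Take c = 2.99792458 × 10^8 m/s, 1 eV = 1.602176634 × 10^-19 J.
Since E = pc for a photon, E = 3.598 × 10^-19 J.
Converting to eV: E = 2.245 eV ≈ 2.25 eV.

2.25 eV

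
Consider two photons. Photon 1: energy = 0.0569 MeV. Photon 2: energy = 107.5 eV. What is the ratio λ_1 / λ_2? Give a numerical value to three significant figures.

λ_1 = 2.179 × 10^-11 m (from energy = 0.0569 MeV, via λ = hc/E).
λ_2 = 1.153 × 10^-8 m (from energy = 107.5 eV, via λ = hc/E).
Ratio = 2.179 × 10^-11 / 1.153 × 10^-8 = 1.89 × 10^-3.

1.89 × 10^-3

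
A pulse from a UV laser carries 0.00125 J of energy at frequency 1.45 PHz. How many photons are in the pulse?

1.30 × 10^15 photons

Per-photon energy: E = 9.608 × 10^-19 J (from frequency = 1.45 PHz).
N = E_total / E_photon = 0.00125 J / 9.608 × 10^-19 J = 1.30 × 10^15.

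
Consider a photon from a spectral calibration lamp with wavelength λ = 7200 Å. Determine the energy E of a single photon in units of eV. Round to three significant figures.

1.72 eV

Use h = 6.62607015e-34 J·s, c = 2.99792458e8 m/s, 1 eV = 1.602176634e-19 J.
First convert: λ = 7200 Å = 7.2e-7 m.
The photon relation is E = hc/λ, giving E = 2.759e-19 J.
Converting to eV: E = 1.722 eV ≈ 1.72 eV.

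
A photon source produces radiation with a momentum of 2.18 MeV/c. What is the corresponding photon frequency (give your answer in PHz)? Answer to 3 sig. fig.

In SI units: p = 2.18 MeV/c = 1.1651e-21 kg·m/s.
Apply f = pc/h: f = 5.271e20 Hz.
Converting to PHz: f = 527100 PHz ≈ 5.27e5 PHz.

5.27e5 PHz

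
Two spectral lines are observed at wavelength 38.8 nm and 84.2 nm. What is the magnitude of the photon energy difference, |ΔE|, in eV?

17.2 eV

Using E = hc/λ: E₁ = 5.120e-18 J, E₂ = 2.359e-18 J.
|ΔE| = |5.120e-18 − 2.359e-18| = 2.76e-18 J = 17.2 eV.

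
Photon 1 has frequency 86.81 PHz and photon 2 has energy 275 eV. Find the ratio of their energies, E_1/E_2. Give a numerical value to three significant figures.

1.31

E_1 = 5.752 × 10^-17 J (from frequency = 86.81 PHz, via E = hf).
E_2 = 4.406 × 10^-17 J (from energy = 275 eV, via E given directly).
Ratio = 5.752 × 10^-17 / 4.406 × 10^-17 = 1.31.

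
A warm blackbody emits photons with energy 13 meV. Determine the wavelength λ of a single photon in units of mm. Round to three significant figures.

Convert to SI: E = 13 meV = 2.0828e-21 J.
Apply λ = hc/E: λ = 9.537e-5 m.
Converting to mm: λ = 0.09537 mm ≈ 0.0954 mm.

0.0954 mm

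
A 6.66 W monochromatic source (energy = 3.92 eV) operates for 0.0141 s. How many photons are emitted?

Total energy: E_total = P·t = 6.66 × 0.0141 = 0.09391 J.
Per-photon energy: E = 6.281·10^-19 J.
N = E_total / E_photon = 1.50·10^17.

1.50·10^17 photons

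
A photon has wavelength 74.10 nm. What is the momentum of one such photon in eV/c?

Use h = 6.62607015 × 10^-34 J·s, c = 2.99792458 × 10^8 m/s, 1 eV = 1.602176634 × 10^-19 J.
Convert to SI: λ = 74.10 nm = 7.410 × 10^-8 m.
The photon relation is p = h/λ, giving p = 8.942 × 10^-27 kg·m/s.
Converting to eV/c: p = 16.73 eV/c ≈ 16.7 eV/c.

16.7 eV/c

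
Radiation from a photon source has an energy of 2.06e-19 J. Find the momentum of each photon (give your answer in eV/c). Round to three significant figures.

Use c = 2.99792458e8 m/s, 1 eV = 1.602176634e-19 J.
Since p = E/c for a photon, p = 6.871e-28 kg·m/s.
Converting to eV/c: p = 1.286 eV/c ≈ 1.29 eV/c.

1.29 eV/c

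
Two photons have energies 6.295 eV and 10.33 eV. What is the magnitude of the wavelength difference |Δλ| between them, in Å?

769 Å

Using λ = hc/E: λ₁ = 1.9696e-7 m, λ₂ = 1.2002e-7 m.
|Δλ| = |1.9696e-7 − 1.2002e-7| = 7.69e-8 m = 769 Å.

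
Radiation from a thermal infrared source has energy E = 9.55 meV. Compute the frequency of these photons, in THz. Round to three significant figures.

2.31 THz

First convert: E = 9.55 meV = 1.5301e-21 J.
For a photon f = E/h, so f = 2.309e12 Hz.
Converting to THz: f = 2.309 THz ≈ 2.31 THz.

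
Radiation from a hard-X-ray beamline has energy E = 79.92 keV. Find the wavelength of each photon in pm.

Convert to SI: E = 79.92 keV = 1.2805e-14 J.
Apply λ = hc/E: λ = 1.551e-11 m.
Converting to pm: λ = 15.51 pm ≈ 15.5 pm.

15.5 pm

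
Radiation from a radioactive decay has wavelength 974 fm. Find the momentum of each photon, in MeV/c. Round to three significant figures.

1.27 MeV/c

(h = 6.62607015·10^-34 J·s, c = 2.99792458·10^8 m/s, 1 eV = 1.602176634·10^-19 J.)
First convert: λ = 974 fm = 9.74·10^-13 m.
The photon relation is p = h/λ, giving p = 6.803·10^-22 kg·m/s.
Converting to MeV/c: p = 1.273 MeV/c ≈ 1.27 MeV/c.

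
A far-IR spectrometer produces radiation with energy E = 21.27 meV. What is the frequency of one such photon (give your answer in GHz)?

5140 GHz

In SI units: E = 21.27 meV = 3.4078·10^-21 J.
Apply f = E/h: f = 5.143·10^12 Hz.
Converting to GHz: f = 5143 GHz ≈ 5140 GHz.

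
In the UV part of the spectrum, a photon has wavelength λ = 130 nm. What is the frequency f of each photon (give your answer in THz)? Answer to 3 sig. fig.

2310 THz

Convert to SI: λ = 130 nm = 1.3 × 10^-7 m.
For a photon f = c/λ, so f = 2.306 × 10^15 Hz.
Converting to THz: f = 2306 THz ≈ 2310 THz.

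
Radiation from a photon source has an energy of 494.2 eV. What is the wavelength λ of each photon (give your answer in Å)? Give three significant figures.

Convert to SI: E = 494.2 eV = 7.9180 × 10^-17 J.
Apply λ = hc/E: λ = 2.509 × 10^-9 m.
Converting to Å: λ = 25.09 Å ≈ 25.1 Å.

25.1 Å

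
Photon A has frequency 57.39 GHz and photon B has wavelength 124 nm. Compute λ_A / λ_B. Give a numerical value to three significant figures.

λ_A = 0.005224 m (from frequency = 57.39 GHz, via λ = c/f).
λ_B = 1.240 × 10^-7 m (from wavelength = 124 nm, via λ given directly).
Ratio = 0.005224 / 1.240 × 10^-7 = 4.21 × 10^4.

4.21 × 10^4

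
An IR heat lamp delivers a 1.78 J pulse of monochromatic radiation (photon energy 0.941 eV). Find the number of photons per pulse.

Per-photon energy: E = 1.508·10^-19 J (from energy = 0.941 eV).
N = E_total / E_photon = 1.78 J / 1.508·10^-19 J = 1.18·10^19.

1.18·10^19 photons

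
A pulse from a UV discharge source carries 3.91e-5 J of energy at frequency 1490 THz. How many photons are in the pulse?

Per-photon energy: E = 9.873e-19 J (from frequency = 1490 THz).
N = E_total / E_photon = 3.91e-5 J / 9.873e-19 J = 3.96e13.

3.96e13 photons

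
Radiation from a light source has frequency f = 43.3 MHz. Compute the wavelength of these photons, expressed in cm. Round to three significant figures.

692 cm

Use c = 2.99792458e8 m/s.
First convert: f = 43.3 MHz = 4.33e7 Hz.
The photon relation is λ = c/f, giving λ = 6.924 m.
Converting to cm: λ = 692.4 cm ≈ 692 cm.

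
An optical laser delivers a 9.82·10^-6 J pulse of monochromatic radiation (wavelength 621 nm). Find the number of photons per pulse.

Per-photon energy: E = 3.199·10^-19 J (from wavelength = 621 nm).
N = E_total / E_photon = 9.82·10^-6 J / 3.199·10^-19 J = 3.07·10^13.

3.07·10^13 photons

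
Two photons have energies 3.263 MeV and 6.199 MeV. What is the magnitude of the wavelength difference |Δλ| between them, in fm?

Using λ = hc/E: λ₁ = 3.7997e-13 m, λ₂ = 2.0001e-13 m.
|Δλ| = |3.7997e-13 − 2.0001e-13| = 1.80e-13 m = 180 fm.

180 fm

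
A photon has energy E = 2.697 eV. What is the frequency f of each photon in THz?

652 THz

First convert: E = 2.697 eV = 4.3211 × 10^-19 J.
The photon relation is f = E/h, giving f = 6.521 × 10^14 Hz.
Converting to THz: f = 652.1 THz ≈ 652 THz.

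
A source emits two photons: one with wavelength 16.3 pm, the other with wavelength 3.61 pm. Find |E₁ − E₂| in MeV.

0.267 MeV

Using E = hc/λ: E₁ = 1.219e-14 J, E₂ = 5.503e-14 J.
|ΔE| = |1.219e-14 − 5.503e-14| = 4.28e-14 J = 0.267 MeV.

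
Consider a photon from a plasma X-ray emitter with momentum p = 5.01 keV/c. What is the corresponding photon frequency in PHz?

Use h = 6.62607015e-34 J·s, c = 2.99792458e8 m/s, 1 eV = 1.602176634e-19 J.
First convert: p = 5.01 keV/c = 2.6775e-24 kg·m/s.
Apply f = pc/h: f = 1.211e18 Hz.
Converting to PHz: f = 1211 PHz ≈ 1210 PHz.

1210 PHz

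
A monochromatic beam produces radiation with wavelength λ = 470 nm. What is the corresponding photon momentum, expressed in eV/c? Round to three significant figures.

Convert to SI: λ = 470 nm = 4.7e-7 m.
Apply p = h/λ: p = 1.410e-27 kg·m/s.
Converting to eV/c: p = 2.638 eV/c ≈ 2.64 eV/c.

2.64 eV/c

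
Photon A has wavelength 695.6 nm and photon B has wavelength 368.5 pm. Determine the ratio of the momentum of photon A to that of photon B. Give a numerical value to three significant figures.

5.30 × 10^-4

p_A = 9.526 × 10^-28 kg·m/s (from wavelength = 695.6 nm, via p = h/λ).
p_B = 1.798 × 10^-24 kg·m/s (from wavelength = 368.5 pm, via p = h/λ).
Ratio = 9.526 × 10^-28 / 1.798 × 10^-24 = 5.30 × 10^-4.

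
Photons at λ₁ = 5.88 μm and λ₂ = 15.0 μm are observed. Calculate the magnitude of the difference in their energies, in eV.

0.128 eV

Using E = hc/λ: E₁ = 3.378 × 10^-20 J, E₂ = 1.324 × 10^-20 J.
|ΔE| = |3.378 × 10^-20 − 1.324 × 10^-20| = 2.05 × 10^-20 J = 0.128 eV.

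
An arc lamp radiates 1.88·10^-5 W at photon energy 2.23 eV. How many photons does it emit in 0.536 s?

Total energy: E_total = P·t = 1.88·10^-5 × 0.536 = 1.008·10^-5 J.
Per-photon energy: E = 3.573·10^-19 J.
N = E_total / E_photon = 2.82·10^13.

2.82·10^13 photons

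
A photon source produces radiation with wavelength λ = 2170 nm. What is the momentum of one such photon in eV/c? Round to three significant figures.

Use h = 6.62607015e-34 J·s, c = 2.99792458e8 m/s, 1 eV = 1.602176634e-19 J.
In SI units: λ = 2170 nm = 2.17e-6 m.
The photon relation is p = h/λ, giving p = 3.053e-28 kg·m/s.
Converting to eV/c: p = 0.5714 eV/c ≈ 0.571 eV/c.

0.571 eV/c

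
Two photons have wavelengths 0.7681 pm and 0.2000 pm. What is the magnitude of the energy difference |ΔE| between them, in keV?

4590 keV

Using E = hc/λ: E₁ = 2.5862e-13 J, E₂ = 9.9322e-13 J.
|ΔE| = |2.5862e-13 − 9.9322e-13| = 7.35e-13 J = 4590 keV.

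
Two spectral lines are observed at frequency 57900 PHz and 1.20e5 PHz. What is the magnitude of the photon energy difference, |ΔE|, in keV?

Using E = hf: E₁ = 3.836e-14 J, E₂ = 7.951e-14 J.
|ΔE| = |3.836e-14 − 7.951e-14| = 4.11e-14 J = 257 keV.

257 keV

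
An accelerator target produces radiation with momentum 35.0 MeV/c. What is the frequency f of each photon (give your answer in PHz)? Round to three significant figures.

8.46·10^6 PHz

In SI units: p = 35.0 MeV/c = 1.8705·10^-20 kg·m/s.
Apply f = pc/h: f = 8.463·10^21 Hz.
Converting to PHz: f = 8.463·10^6 PHz ≈ 8.46·10^6 PHz.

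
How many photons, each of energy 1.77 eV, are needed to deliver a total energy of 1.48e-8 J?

5.22e10 photons

Per-photon energy: E = 2.836e-19 J (from energy = 1.77 eV).
N = E_total / E_photon = 1.48e-8 J / 2.836e-19 J = 5.22e10.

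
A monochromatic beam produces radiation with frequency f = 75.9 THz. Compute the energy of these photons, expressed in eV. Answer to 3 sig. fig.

0.314 eV

(h = 6.62607015·10^-34 J·s, 1 eV = 1.602176634·10^-19 J.)
First convert: f = 75.9 THz = 7.59·10^13 Hz.
The photon relation is E = hf, giving E = 5.029·10^-20 J.
Converting to eV: E = 0.3139 eV ≈ 0.314 eV.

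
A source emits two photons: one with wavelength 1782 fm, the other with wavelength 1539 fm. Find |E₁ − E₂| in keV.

Using E = hc/λ: E₁ = 1.1147 × 10^-13 J, E₂ = 1.2907 × 10^-13 J.
|ΔE| = |1.1147 × 10^-13 − 1.2907 × 10^-13| = 1.76 × 10^-14 J = 110 keV.

110 keV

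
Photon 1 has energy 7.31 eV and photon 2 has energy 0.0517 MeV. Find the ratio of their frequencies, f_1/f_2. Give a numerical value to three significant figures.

1.41e-4

f_1 = 1.768e15 Hz (from energy = 7.31 eV, via f = E/h).
f_2 = 1.250e19 Hz (from energy = 0.0517 MeV, via f = E/h).
Ratio = 1.768e15 / 1.250e19 = 1.41e-4.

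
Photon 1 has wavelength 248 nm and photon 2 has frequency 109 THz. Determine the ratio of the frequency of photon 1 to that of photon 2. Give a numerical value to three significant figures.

11.1

f_1 = 1.209 × 10^15 Hz (from wavelength = 248 nm, via f = c/λ).
f_2 = 1.090 × 10^14 Hz (from frequency = 109 THz, via f given directly).
Ratio = 1.209 × 10^15 / 1.090 × 10^14 = 11.1.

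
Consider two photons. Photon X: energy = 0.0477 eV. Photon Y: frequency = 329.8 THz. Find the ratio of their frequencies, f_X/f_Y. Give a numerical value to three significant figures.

0.0350

f_X = 1.153e13 Hz (from energy = 0.0477 eV, via f = E/h).
f_Y = 3.298e14 Hz (from frequency = 329.8 THz, via f given directly).
Ratio = 1.153e13 / 3.298e14 = 0.0350.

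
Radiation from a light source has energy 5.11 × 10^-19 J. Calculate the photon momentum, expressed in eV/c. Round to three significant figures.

3.19 eV/c

Take c = 2.99792458 × 10^8 m/s, 1 eV = 1.602176634 × 10^-19 J.
Apply p = E/c: p = 1.705 × 10^-27 kg·m/s.
Converting to eV/c: p = 3.189 eV/c ≈ 3.19 eV/c.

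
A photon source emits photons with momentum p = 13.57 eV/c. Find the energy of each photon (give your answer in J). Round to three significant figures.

2.17·10^-18 J

In SI units: p = 13.57 eV/c = 7.2522·10^-27 kg·m/s.
Since E = pc for a photon, E = 2.174·10^-18 J.
So E ≈ 2.17·10^-18 J.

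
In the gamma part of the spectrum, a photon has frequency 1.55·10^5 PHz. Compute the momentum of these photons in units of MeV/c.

Use h = 6.62607015·10^-34 J·s, c = 2.99792458·10^8 m/s, 1 eV = 1.602176634·10^-19 J.
First convert: f = 1.55·10^5 PHz = 1.55·10^20 Hz.
For a photon p = hf/c, so p = 3.426·10^-22 kg·m/s.
Converting to MeV/c: p = 0.6410 MeV/c ≈ 0.641 MeV/c.

0.641 MeV/c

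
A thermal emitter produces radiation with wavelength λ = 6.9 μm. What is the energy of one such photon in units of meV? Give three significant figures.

Use h = 6.62607015 × 10^-34 J·s, c = 2.99792458 × 10^8 m/s, 1 eV = 1.602176634 × 10^-19 J.
First convert: λ = 6.9 μm = 6.9 × 10^-6 m.
The photon relation is E = hc/λ, giving E = 2.879 × 10^-20 J.
Converting to meV: E = 179.7 meV ≈ 180 meV.

180 meV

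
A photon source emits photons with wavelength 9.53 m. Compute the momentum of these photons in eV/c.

Since p = h/λ for a photon, p = 6.953·10^-35 kg·m/s.
Converting to eV/c: p = 1.301·10^-7 eV/c ≈ 1.30·10^-7 eV/c.

1.30·10^-7 eV/c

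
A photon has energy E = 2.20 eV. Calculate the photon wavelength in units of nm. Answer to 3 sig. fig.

First convert: E = 2.20 eV = 3.5248·10^-19 J.
The photon relation is λ = hc/E, giving λ = 5.636·10^-7 m.
Converting to nm: λ = 563.6 nm ≈ 564 nm.

564 nm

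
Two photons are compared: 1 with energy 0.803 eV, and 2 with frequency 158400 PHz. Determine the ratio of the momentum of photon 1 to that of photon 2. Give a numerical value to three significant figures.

p_1 = 4.291e-28 kg·m/s (from energy = 0.803 eV, via p = E/c).
p_2 = 3.501e-22 kg·m/s (from frequency = 158400 PHz, via p = hf/c).
Ratio = 4.291e-28 / 3.501e-22 = 1.23e-6.

1.23e-6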